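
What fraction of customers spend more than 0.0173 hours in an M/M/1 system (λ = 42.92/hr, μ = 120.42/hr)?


W ~ Exponential(μ−λ) for M/M/1.
μ − λ = 120.42 − 42.92 = 77.5000
P(W > t) = e^{−(μ−λ)t} = e^{−1.3407} = 0.261649

Final: 0.261649


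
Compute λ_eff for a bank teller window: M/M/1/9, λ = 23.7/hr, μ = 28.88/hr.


ρ = 0.8206; P_K = (1−ρ)ρ^9/(1−ρ^10) = 0.035144
λ_eff = λ(1 − P_K) = 23.7·(1 − 0.035144) = 23.7·0.964856 = 22.8671 /hr

Final: 22.8671 /hr


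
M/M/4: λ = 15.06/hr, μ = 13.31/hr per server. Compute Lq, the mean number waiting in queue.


a = λ/μ = 1.1315; ρ = a/4 = 0.2829
P₀ = 0.321723
Lq = P₀·a^c·ρ / (c!·(1−ρ)²) = 0.321723·1.63903·0.2829/(24·0.51428)
= 0.01209

Final: 0.01209


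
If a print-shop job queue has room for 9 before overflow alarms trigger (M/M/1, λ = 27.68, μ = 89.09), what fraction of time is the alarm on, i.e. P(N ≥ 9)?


ρ = 27.68/89.09 = 0.3107
P(N ≥ n) = ρ^n = 0.3107^9 = 0.00002698

Final: 0.00002698


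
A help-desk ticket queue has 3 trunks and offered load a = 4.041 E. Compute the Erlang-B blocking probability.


B(c,a) = (a^c/c!) / Σ_{k=0}^{c} a^k/k!
a^3/3! = 10.998040
Σ terms (k=0..3): 1.00000 + 4.04100 + 8.16484 + 10.99804 = 24.203881
B = 10.998040/24.203881 = 0.454392

Final: 0.454392


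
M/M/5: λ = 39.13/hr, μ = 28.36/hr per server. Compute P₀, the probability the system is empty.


a = λ/μ = 39.13/28.36 = 1.3798; ρ = a/c = 0.2760
Σ_{k=0}^{4} a^k/k! (terms k=0..4) = 1.00000 + 1.37976 + 0.95187 + 0.43778 + 0.15101 = 3.92042
Tail: a^5/(5!(1−ρ)) = 5.00055/(120·0.7240) = 0.05755
P₀ = 1/(3.92042 + 0.05755) = 1/3.97798 = 0.251384

Final: 0.251384


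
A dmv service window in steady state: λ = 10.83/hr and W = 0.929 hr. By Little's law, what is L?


L = λW = 10.83·0.929 = 10.0611

Final: 10.0611


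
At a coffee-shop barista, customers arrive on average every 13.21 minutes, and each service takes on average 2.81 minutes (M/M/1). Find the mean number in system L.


λ = 60/13.21 = 4.5420 /hr
μ = 60/2.81 = 21.3523 /hr
ρ = λ/μ = 4.5420/21.3523 = 0.2127
L = ρ/(1−ρ) = 0.2127/0.7873 = 0.2702

Final: 0.2702


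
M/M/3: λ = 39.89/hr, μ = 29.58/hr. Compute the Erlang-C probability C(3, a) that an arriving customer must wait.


a = λ/μ = 1.3485; ρ = a/3 = 0.4495
P₀ = 0.249979 (from M/M/c formula)
C(c,a) = [a^c/(c!(1−ρ))]·P₀ = [2.45244/(6·0.5505)]·0.249979
= 0.74251·0.249979 = 0.185611

Final: 0.185611


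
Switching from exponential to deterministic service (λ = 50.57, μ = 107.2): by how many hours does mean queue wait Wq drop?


ρ = 50.57/107.2 = 0.4717
Wq(M/M/1) = ρ/(μ−λ) = 0.4717/56.63 = 0.008330 hr
Wq(M/D/1) = ρ/(2(μ−λ)) = 0.004165 hr
Savings = 0.008330 − 0.004165 = 0.004165 hr

Final: 0.004165 hr


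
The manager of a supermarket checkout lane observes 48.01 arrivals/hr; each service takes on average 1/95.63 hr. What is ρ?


ρ = λ/μ = 48.01/95.63 = 0.5020

Final: 0.5020


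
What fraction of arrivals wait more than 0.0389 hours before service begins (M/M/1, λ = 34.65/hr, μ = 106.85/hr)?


ρ = 34.65/106.85 = 0.3243
P(Wq > t) = ρ·e^{−(μ−λ)t} = 0.3243·e^{−2.8086}
= 0.3243·0.060291 = 0.019551

Final: 0.019551


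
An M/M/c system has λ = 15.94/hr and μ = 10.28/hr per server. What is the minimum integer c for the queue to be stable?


Stability requires cμ > λ ⇔ c > λ/μ.
λ/μ = 15.94/10.28 = 1.5506
Minimum integer c = ⌊1.5506⌋ + 1 = 2
Check: 2·10.28 = 20.56 > 15.94, while 1·10.28 = 10.28 ≤ 15.94

Final: 2 servers


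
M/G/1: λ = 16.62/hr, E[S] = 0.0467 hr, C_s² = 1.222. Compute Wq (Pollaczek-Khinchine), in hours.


ρ = λ·E[S] = 16.62·0.0467 = 0.7762
E[S²] = E[S]²(1+C_s²) = 0.0467²·(1+1.222) = 0.004846
Wq = λ·E[S²]/(2(1−ρ)) = 16.62·0.004846/(2·0.2238) = 0.17990 hr

Final: 0.17990 hr


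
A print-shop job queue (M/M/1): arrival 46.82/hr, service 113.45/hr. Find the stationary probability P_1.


ρ = 46.82/113.45 = 0.4127
P_n = (1−ρ)·ρ^n = (1 − 0.4127)·0.4127^1 = 0.5873·0.412693 = 0.242377

Final: 0.242377


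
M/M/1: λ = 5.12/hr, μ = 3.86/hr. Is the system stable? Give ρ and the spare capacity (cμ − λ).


Total capacity cμ = 1·3.86 = 3.86/hr
ρ = λ/(cμ) = 5.12/3.86 = 1.3264
Stable ⇔ ρ < 1: NO
Spare capacity = cμ − λ = 3.86 − 5.12 = -1.26/hr

Final: ρ = 1.3264; unstable; margin = -1.26/hr


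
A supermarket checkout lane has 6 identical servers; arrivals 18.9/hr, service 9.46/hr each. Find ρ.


ρ = λ/(cμ) = 18.9/(6·9.46) = 18.9/56.76 = 0.3330

Final: 0.3330


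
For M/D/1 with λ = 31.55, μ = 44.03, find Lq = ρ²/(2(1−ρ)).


ρ = 31.55/44.03 = 0.7166
M/D/1: Lq = ρ²/(2(1−ρ)) = 0.5135/(2·0.2834) = 0.90574

Final: 0.90574


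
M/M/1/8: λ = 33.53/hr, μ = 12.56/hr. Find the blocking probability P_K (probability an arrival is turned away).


ρ = λ/μ = 33.53/12.56 = 2.6696
P_K = (1−ρ)ρ^K/(1−ρ^(K+1)) = (-1.6696·2579.593727)/(1 − 6886.447267)
= -4306.853540/-6885.447267 = 0.625501

Final: 0.625501


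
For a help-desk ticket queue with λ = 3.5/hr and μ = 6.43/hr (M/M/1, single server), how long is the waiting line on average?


ρ = 3.5/6.43 = 0.5443
Lq = ρ²/(1−ρ) = 0.2963/0.4557 = 0.6502

Final: 0.6502


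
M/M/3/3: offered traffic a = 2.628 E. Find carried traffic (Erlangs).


B(3,2.628) = 0.299321 (Erlang-B)
Carried load = a(1 − B) = 2.628·(1 − 0.299321) = 2.628·0.700679 = 1.8414 E

Final: 1.8414 Erlangs


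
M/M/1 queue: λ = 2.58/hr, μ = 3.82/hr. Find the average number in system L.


ρ = λ/μ = 2.58/3.82 = 0.6754
L = ρ/(1−ρ) = 0.6754/(1 − 0.6754) = 0.6754/0.3246 = 2.0806

Final: 2.0806


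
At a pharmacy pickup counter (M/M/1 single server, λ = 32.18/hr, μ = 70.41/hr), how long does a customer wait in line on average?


ρ = 32.18/70.41 = 0.4570
Wq = ρ/(μ−λ) = 0.4570/(70.41 − 32.18) = 0.4570/38.23 = 0.01195 hr

Final: 0.01195 hr


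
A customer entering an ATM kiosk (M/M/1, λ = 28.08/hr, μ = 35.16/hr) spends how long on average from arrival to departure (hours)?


W = 1/(μ−λ) = 1/(35.16 − 28.08) = 1/7.08 = 0.1412 hr

Final: 0.1412 hr


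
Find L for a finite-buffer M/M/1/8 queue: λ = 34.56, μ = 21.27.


ρ = 34.56/21.27 = 1.6248
L = ρ[1 − (K+1)ρ^K + Kρ^(K+1)] / [(1−ρ)(1−ρ^(K+1))]
Numerator: 1.6248·(1 − 9·48.579154 + 8·78.932561) = 317.243739
Denominator: (-0.6248)·(-77.932561) = 48.694111
L = 317.243739/48.694111 = 6.5150

Final: 6.5150


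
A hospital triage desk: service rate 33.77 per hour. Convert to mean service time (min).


Mean service time = 1/μ = 1/33.77 hour = 0.02961 hour
In minutes: 0.02961 × 60 = 1.7767 min

Final: 1.7767 min


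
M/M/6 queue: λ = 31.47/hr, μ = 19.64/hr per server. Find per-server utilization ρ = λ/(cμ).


ρ = λ/(cμ) = 31.47/(6·19.64) = 31.47/117.84 = 0.2671

Final: 0.2671


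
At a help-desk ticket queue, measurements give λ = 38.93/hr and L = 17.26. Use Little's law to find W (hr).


W = L/λ = 17.26/38.93 = 0.4434 hr

Final: 0.4434 hr


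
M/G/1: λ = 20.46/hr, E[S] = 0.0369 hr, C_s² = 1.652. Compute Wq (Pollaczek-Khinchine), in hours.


ρ = λ·E[S] = 20.46·0.0369 = 0.7550
E[S²] = E[S]²(1+C_s²) = 0.0369²·(1+1.652) = 0.003611
Wq = λ·E[S²]/(2(1−ρ)) = 20.46·0.003611/(2·0.2450) = 0.15076 hr

Final: 0.15076 hr


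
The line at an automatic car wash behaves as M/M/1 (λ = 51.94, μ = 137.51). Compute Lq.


ρ = 51.94/137.51 = 0.3777
Lq = ρ²/(1−ρ) = 0.1427/0.6223 = 0.2293

Final: 0.2293


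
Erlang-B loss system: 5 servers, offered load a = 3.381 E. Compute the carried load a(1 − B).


B(5,3.381) = 0.143455 (Erlang-B)
Carried load = a(1 − B) = 3.381·(1 − 0.143455) = 3.381·0.856545 = 2.8960 E

Final: 2.8960 Erlangs


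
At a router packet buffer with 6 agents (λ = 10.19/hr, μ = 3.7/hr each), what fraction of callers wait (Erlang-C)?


a = λ/μ = 2.7541; ρ = a/6 = 0.4590
P₀ = 0.063030 (from M/M/c formula)
C(c,a) = [a^c/(c!(1−ρ))]·P₀ = [436.34978/(720·0.5410)]·0.063030
= 1.12024·0.063030 = 0.070608

Final: 0.070608


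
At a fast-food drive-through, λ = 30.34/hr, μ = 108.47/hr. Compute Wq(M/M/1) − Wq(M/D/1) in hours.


ρ = 30.34/108.47 = 0.2797
Wq(M/M/1) = ρ/(μ−λ) = 0.2797/78.13 = 0.003580 hr
Wq(M/D/1) = ρ/(2(μ−λ)) = 0.001790 hr
Savings = 0.003580 − 0.001790 = 0.001790 hr

Final: 0.001790 hr


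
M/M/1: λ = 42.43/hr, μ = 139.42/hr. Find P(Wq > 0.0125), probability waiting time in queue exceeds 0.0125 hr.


ρ = 42.43/139.42 = 0.3043
P(Wq > t) = ρ·e^{−(μ−λ)t} = 0.3043·e^{−1.2124}
= 0.3043·0.297490 = 0.090536

Final: 0.090536


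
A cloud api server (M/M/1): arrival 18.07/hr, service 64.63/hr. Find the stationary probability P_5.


ρ = 18.07/64.63 = 0.2796
P_n = (1−ρ)·ρ^n = (1 − 0.2796)·0.2796^5 = 0.7204·0.001709 = 0.001231

Final: 0.001231


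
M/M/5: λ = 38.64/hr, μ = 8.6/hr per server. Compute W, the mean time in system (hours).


a = 4.4930; ρ = 0.8986; P₀ = 0.005046
Lq = P₀·a^c·ρ/(c!(1−ρ)²) = 6.72990
Wq = Lq/λ = 6.72990/38.64 = 0.17417 hr
W = Wq + 1/μ = 0.17417 + 0.11628 = 0.29045 hr

Final: 0.29045 hr


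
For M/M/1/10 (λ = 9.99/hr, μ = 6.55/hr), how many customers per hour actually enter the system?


ρ = 1.5252; P_K = (1−ρ)ρ^10/(1−ρ^11) = 0.347691
λ_eff = λ(1 − P_K) = 9.99·(1 − 0.347691) = 9.99·0.652309 = 6.5166 /hr

Final: 6.5166 /hr


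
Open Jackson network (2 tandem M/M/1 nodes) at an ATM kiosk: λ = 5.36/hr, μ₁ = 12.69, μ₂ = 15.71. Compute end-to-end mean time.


Each node sees arrival rate λ = 5.36/hr (tandem ⇒ throughput preserved).
W₁ = 1/(μ₁−λ) = 1/(12.69−5.36) = 0.13643 hr
W₂ = 1/(μ₂−λ) = 1/(15.71−5.36) = 0.09662 hr
W_total = W₁ + W₂ = 0.13643 + 0.09662 = 0.23304 hr

Final: 0.23304 hr


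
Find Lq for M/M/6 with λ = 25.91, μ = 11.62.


a = λ/μ = 2.2298; ρ = a/6 = 0.3716
P₀ = 0.107245
Lq = P₀·a^c·ρ / (c!·(1−ρ)²) = 0.107245·122.90448·0.3716/(720·0.39485)
= 0.01723

Final: 0.01723


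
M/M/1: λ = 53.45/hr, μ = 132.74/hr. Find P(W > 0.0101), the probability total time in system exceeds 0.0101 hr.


W ~ Exponential(μ−λ) for M/M/1.
μ − λ = 132.74 − 53.45 = 79.2900
P(W > t) = e^{−(μ−λ)t} = e^{−0.8008} = 0.448957

Final: 0.448957


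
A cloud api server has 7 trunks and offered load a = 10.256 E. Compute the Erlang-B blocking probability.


B(c,a) = (a^c/c!) / Σ_{k=0}^{c} a^k/k!
a^7/7! = 2368.184579
Σ terms (k=0..7): 1.00000 + 10.25600 + 52.59277 + 179.79714 + 460.99987 + 945.60294 + 1616.35063 + 2368.18458 = 5634.783936
B = 2368.184579/5634.783936 = 0.420280

Final: 0.420280


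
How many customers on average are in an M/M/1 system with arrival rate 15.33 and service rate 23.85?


ρ = λ/μ = 15.33/23.85 = 0.6428
L = ρ/(1−ρ) = 0.6428/(1 − 0.6428) = 0.6428/0.3572 = 1.7993

Final: 1.7993


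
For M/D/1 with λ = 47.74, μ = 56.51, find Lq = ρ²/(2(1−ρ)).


ρ = 47.74/56.51 = 0.8448
M/D/1: Lq = ρ²/(2(1−ρ)) = 0.7137/(2·0.1552) = 2.29938

Final: 2.29938


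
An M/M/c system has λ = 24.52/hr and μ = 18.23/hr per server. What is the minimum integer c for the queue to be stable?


Stability requires cμ > λ ⇔ c > λ/μ.
λ/μ = 24.52/18.23 = 1.3450
Minimum integer c = ⌊1.3450⌋ + 1 = 2
Check: 2·18.23 = 36.46 > 24.52, while 1·18.23 = 18.23 ≤ 24.52

Final: 2 servers


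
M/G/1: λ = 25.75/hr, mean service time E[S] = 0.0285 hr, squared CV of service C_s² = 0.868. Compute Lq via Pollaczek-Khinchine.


ρ = λ·E[S] = 25.75·0.0285 = 0.7339
Lq = ρ²(1+C_s²)/(2(1−ρ)) = 0.5386·(1+0.868)/(2·0.2661)
= 0.5386·1.8680/0.5322 = 1.89019

Final: 1.89019


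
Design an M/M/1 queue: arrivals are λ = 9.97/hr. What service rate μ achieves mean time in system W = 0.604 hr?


W = 1/(μ−λ) ⇒ μ − λ = 1/W = 1/0.604 = 1.6556
μ = λ + 1/W = 9.97 + 1.6556 = 11.6256 per hr

Final: 11.6256 /hr


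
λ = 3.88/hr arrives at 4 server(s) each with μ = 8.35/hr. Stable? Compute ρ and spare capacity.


Total capacity cμ = 4·8.35 = 33.40/hr
ρ = λ/(cμ) = 3.88/33.40 = 0.1162
Stable ⇔ ρ < 1: YES
Spare capacity = cμ − λ = 33.40 − 3.88 = 29.52/hr

Final: ρ = 0.1162; stable; margin = 29.52/hr


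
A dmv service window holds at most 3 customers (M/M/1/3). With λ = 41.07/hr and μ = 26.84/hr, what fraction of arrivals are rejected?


ρ = λ/μ = 41.07/26.84 = 1.5302
P_K = (1−ρ)ρ^K/(1−ρ^(K+1)) = (-0.5302·3.582833)/(1 − 5.482375)
= -1.899542/-4.482375 = 0.423780

Final: 0.423780


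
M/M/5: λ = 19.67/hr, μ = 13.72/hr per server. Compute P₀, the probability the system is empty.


a = λ/μ = 19.67/13.72 = 1.4337; ρ = a/c = 0.2867
Σ_{k=0}^{4} a^k/k! (terms k=0..4) = 1.00000 + 1.43367 + 1.02771 + 0.49113 + 0.17603 = 4.12855
Tail: a^5/(5!(1−ρ)) = 6.05691/(120·0.7133) = 0.07077
P₀ = 1/(4.12855 + 0.07077) = 1/4.19931 = 0.238134

Final: 0.238134


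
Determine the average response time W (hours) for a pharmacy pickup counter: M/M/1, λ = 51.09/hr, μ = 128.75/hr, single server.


W = 1/(μ−λ) = 1/(128.75 − 51.09) = 1/77.66 = 0.01288 hr

Final: 0.01288 hr


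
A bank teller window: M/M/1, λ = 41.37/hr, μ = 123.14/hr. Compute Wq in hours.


ρ = 41.37/123.14 = 0.3360
Wq = ρ/(μ−λ) = 0.3360/(123.14 − 41.37) = 0.3360/81.77 = 0.004109 hr

Final: 0.004109 hr


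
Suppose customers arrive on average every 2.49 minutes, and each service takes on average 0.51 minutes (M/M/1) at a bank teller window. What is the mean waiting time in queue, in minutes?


λ = 60/2.49 = 24.0964 /hr
μ = 60/0.51 = 117.6471 /hr
ρ = λ/μ = 24.0964/117.6471 = 0.2048
Wq = ρ/(μ−λ) = 0.2048/(117.6471−24.0964) = 0.002189 hr
In minutes: 0.002189·60 = 0.1314 min

Final: 0.1314 min


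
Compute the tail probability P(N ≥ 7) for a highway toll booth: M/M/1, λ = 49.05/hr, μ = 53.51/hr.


ρ = 49.05/53.51 = 0.9167
P(N ≥ n) = ρ^n = 0.9167^7 = 0.543787

Final: 0.543787


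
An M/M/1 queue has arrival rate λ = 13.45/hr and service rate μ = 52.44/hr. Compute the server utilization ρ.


ρ = λ/μ = 13.45/52.44 = 0.2565

Final: 0.2565


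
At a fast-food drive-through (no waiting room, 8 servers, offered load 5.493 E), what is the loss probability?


B(c,a) = (a^c/c!) / Σ_{k=0}^{c} a^k/k!
a^8/8! = 20.556836
Σ terms (k=0..8): 1.00000 + 5.49300 + 15.08652 + 27.62343 + 37.93387 + 41.67415 + 38.15268 + 29.93896 + 20.55684 = 217.459447
B = 20.556836/217.459447 = 0.094532

Final: 0.094532


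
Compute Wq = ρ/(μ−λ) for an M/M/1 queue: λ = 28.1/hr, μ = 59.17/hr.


ρ = 28.1/59.17 = 0.4749
Wq = ρ/(μ−λ) = 0.4749/(59.17 − 28.1) = 0.4749/31.07 = 0.01528 hr

Final: 0.01528 hr


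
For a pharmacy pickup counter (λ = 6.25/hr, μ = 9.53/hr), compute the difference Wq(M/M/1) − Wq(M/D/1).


ρ = 6.25/9.53 = 0.6558
Wq(M/M/1) = ρ/(μ−λ) = 0.6558/3.28 = 0.19995 hr
Wq(M/D/1) = ρ/(2(μ−λ)) = 0.09997 hr
Savings = 0.19995 − 0.09997 = 0.09997 hr

Final: 0.09997 hr


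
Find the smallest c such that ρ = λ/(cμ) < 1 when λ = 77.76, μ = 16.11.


Stability requires cμ > λ ⇔ c > λ/μ.
λ/μ = 77.76/16.11 = 4.8268
Minimum integer c = ⌊4.8268⌋ + 1 = 5
Check: 5·16.11 = 80.55 > 77.76, while 4·16.11 = 64.44 ≤ 77.76

Final: 5 servers


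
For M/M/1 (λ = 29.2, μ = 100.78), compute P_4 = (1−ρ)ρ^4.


ρ = 29.2/100.78 = 0.2897
P_n = (1−ρ)·ρ^n = (1 − 0.2897)·0.2897^4 = 0.7103·0.007047 = 0.005006

Final: 0.005006


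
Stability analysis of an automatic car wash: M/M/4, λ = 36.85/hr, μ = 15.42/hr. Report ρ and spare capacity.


Total capacity cμ = 4·15.42 = 61.68/hr
ρ = λ/(cμ) = 36.85/61.68 = 0.5974
Stable ⇔ ρ < 1: YES
Spare capacity = cμ − λ = 61.68 − 36.85 = 24.83/hr

Final: ρ = 0.5974; stable; margin = 24.83/hr


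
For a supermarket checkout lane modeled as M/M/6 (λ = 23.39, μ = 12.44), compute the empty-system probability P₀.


a = λ/μ = 23.39/12.44 = 1.8802; ρ = a/c = 0.3134
Σ_{k=0}^{5} a^k/k! (terms k=0..5) = 1.00000 + 1.88023 + 1.76762 + 1.10784 + 0.52075 + 0.19582 = 6.47226
Tail: a^6/(6!(1−ρ)) = 44.18339/(720·0.6866) = 0.08937
P₀ = 1/(6.47226 + 0.08937) = 1/6.56164 = 0.152401

Final: 0.152401


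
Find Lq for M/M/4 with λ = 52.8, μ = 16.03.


a = λ/μ = 3.2938; ρ = a/4 = 0.8235
P₀ = 0.023012
Lq = P₀·a^c·ρ / (c!·(1−ρ)²) = 0.023012·117.70681·0.8235/(24·0.03117)
= 2.98186

Final: 2.98186


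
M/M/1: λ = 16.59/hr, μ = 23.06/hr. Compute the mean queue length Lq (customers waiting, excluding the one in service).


ρ = 16.59/23.06 = 0.7194
Lq = ρ²/(1−ρ) = 0.5176/0.2806 = 1.8447

Final: 1.8447


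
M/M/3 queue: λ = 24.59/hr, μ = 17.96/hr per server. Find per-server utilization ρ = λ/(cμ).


ρ = λ/(cμ) = 24.59/(3·17.96) = 24.59/53.88 = 0.4564

Final: 0.4564


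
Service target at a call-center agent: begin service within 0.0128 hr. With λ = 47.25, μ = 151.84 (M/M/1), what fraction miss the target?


ρ = 47.25/151.84 = 0.3112
P(Wq > t) = ρ·e^{−(μ−λ)t} = 0.3112·e^{−1.3388}
= 0.3112·0.262173 = 0.081584

Final: 0.081584


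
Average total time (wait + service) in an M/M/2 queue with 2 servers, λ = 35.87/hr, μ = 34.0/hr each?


a = 1.0550; ρ = 0.5275; P₀ = 0.309329
Lq = P₀·a^c·ρ/(c!(1−ρ)²) = 0.40674
Wq = Lq/λ = 0.40674/35.87 = 0.01134 hr
W = Wq + 1/μ = 0.01134 + 0.02941 = 0.04075 hr

Final: 0.04075 hr


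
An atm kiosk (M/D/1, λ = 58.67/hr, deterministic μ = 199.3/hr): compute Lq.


ρ = 58.67/199.3 = 0.2944
M/D/1: Lq = ρ²/(2(1−ρ)) = 0.08666/(2·0.7056) = 0.06141

Final: 0.06141


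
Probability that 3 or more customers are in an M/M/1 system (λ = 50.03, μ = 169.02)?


ρ = 50.03/169.02 = 0.2960
P(N ≥ n) = ρ^n = 0.2960^3 = 0.025934

Final: 0.025934


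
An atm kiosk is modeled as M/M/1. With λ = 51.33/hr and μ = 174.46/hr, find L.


ρ = λ/μ = 51.33/174.46 = 0.2942
L = ρ/(1−ρ) = 0.2942/(1 − 0.2942) = 0.2942/0.7058 = 0.4169

Final: 0.4169


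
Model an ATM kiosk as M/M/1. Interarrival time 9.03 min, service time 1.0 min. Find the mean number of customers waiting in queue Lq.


λ = 60/9.03 = 6.6445 /hr
μ = 60/1.0 = 60.0000 /hr
ρ = λ/μ = 6.6445/60.0000 = 0.1107
Lq = ρ²/(1−ρ) = 0.01226/0.8893 = 0.01379

Final: 0.01379


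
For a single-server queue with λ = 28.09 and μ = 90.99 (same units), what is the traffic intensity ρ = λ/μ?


ρ = λ/μ = 28.09/90.99 = 0.3087

Final: 0.3087


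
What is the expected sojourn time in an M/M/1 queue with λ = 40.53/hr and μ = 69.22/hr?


W = 1/(μ−λ) = 1/(69.22 − 40.53) = 1/28.69 = 0.03486 hr

Final: 0.03486 hr


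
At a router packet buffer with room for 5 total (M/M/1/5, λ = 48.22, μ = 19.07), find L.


ρ = 48.22/19.07 = 2.5286
L = ρ[1 − (K+1)ρ^K + Kρ^(K+1)] / [(1−ρ)(1−ρ^(K+1))]
Numerator: 2.5286·(1 − 6·103.367155 + 5·261.372010) = 1738.795294
Denominator: (-1.5286)·(-260.372010) = 397.999166
L = 1738.795294/397.999166 = 4.3688

Final: 4.3688


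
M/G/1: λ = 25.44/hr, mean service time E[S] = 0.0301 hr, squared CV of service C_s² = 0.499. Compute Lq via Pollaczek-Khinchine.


ρ = λ·E[S] = 25.44·0.0301 = 0.7657
Lq = ρ²(1+C_s²)/(2(1−ρ)) = 0.5864·(1+0.499)/(2·0.2343)
= 0.5864·1.4990/0.4685 = 1.87607

Final: 1.87607


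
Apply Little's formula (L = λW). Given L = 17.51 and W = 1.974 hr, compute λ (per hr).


λ = L/W = 17.51/1.974 = 8.8703 /hr

Final: 8.8703 /hr


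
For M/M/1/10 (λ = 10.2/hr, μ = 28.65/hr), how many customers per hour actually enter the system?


ρ = 0.3560; P_K = (1−ρ)ρ^10/(1−ρ^11) = 0.00002107
λ_eff = λ(1 − P_K) = 10.2·(1 − 0.00002107) = 10.2·0.999979 = 10.1998 /hr

Final: 10.1998 /hr


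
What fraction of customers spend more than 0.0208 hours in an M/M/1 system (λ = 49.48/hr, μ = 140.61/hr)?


W ~ Exponential(μ−λ) for M/M/1.
μ − λ = 140.61 − 49.48 = 91.1300
P(W > t) = e^{−(μ−λ)t} = e^{−1.8955} = 0.150243

Final: 0.150243


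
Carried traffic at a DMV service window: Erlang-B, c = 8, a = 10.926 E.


B(8,10.926) = 0.379627 (Erlang-B)
Carried load = a(1 − B) = 10.926·(1 − 0.379627) = 10.926·0.620373 = 6.7782 E

Final: 6.7782 Erlangs


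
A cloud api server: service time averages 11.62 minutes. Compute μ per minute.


μ = 1/(service time) in consistent units.
1 minute = 1 min, so μ = 1/11.62 = 0.08606 per minute

Final: 0.08606 /min


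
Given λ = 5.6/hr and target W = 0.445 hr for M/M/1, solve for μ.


W = 1/(μ−λ) ⇒ μ − λ = 1/W = 1/0.445 = 2.2472
μ = λ + 1/W = 5.6 + 2.2472 = 7.8472 per hr

Final: 7.8472 /hr


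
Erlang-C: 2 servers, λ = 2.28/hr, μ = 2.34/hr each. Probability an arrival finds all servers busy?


a = λ/μ = 0.9744; ρ = a/2 = 0.4872
P₀ = 0.344828 (from M/M/c formula)
C(c,a) = [a^c/(c!(1−ρ))]·P₀ = [0.94938/(2·0.5128)]·0.344828
= 0.92564·0.344828 = 0.319187

Final: 0.319187


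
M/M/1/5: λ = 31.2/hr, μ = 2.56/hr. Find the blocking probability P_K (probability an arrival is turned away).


ρ = λ/μ = 31.2/2.56 = 12.1875
P_K = (1−ρ)ρ^K/(1−ρ^(K+1)) = (-11.1875·268889.066577)/(1 − 3277085.498907)
= -3008196.432330/-3277084.498907 = 0.917949

Final: 0.917949


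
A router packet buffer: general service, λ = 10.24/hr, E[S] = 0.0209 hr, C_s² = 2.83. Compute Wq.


ρ = λ·E[S] = 10.24·0.0209 = 0.2140
E[S²] = E[S]²(1+C_s²) = 0.0209²·(1+2.83) = 0.001673
Wq = λ·E[S²]/(2(1−ρ)) = 10.24·0.001673/(2·0.7860) = 0.01090 hr

Final: 0.01090 hr


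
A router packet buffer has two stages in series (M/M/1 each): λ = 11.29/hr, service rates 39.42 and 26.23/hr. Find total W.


Each node sees arrival rate λ = 11.29/hr (tandem ⇒ throughput preserved).
W₁ = 1/(μ₁−λ) = 1/(39.42−11.29) = 0.03555 hr
W₂ = 1/(μ₂−λ) = 1/(26.23−11.29) = 0.06693 hr
W_total = W₁ + W₂ = 0.03555 + 0.06693 = 0.10248 hr

Final: 0.10248 hr


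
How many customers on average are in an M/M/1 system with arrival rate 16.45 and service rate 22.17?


ρ = λ/μ = 16.45/22.17 = 0.7420
L = ρ/(1−ρ) = 0.7420/(1 − 0.7420) = 0.7420/0.2580 = 2.8759

Final: 2.8759


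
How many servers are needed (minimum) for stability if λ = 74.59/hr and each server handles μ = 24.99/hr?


Stability requires cμ > λ ⇔ c > λ/μ.
λ/μ = 74.59/24.99 = 2.9848
Minimum integer c = ⌊2.9848⌋ + 1 = 3
Check: 3·24.99 = 74.97 > 74.59, while 2·24.99 = 49.98 ≤ 74.59

Final: 3 servers


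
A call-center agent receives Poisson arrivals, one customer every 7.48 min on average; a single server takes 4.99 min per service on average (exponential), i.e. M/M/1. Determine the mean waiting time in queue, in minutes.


λ = 60/7.48 = 8.0214 /hr
μ = 60/4.99 = 12.0240 /hr
ρ = λ/μ = 8.0214/12.0240 = 0.6671
Wq = ρ/(μ−λ) = 0.6671/(12.0240−8.0214) = 0.16667 hr
In minutes: 0.16667·60 = 10.000 min

Final: 10.000 min


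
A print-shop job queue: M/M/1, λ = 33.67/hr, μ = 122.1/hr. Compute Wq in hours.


ρ = 33.67/122.1 = 0.2758
Wq = ρ/(μ−λ) = 0.2758/(122.1 − 33.67) = 0.2758/88.43 = 0.003118 hr

Final: 0.003118 hr


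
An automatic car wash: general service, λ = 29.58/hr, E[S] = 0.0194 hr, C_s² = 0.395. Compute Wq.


ρ = λ·E[S] = 29.58·0.0194 = 0.5739
E[S²] = E[S]²(1+C_s²) = 0.0194²·(1+0.395) = 0.0005250
Wq = λ·E[S²]/(2(1−ρ)) = 29.58·0.0005250/(2·0.4261) = 0.01822 hr

Final: 0.01822 hr


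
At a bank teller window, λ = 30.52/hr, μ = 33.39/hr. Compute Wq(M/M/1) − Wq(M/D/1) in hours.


ρ = 30.52/33.39 = 0.9140
Wq(M/M/1) = ρ/(μ−λ) = 0.9140/2.87 = 0.31848 hr
Wq(M/D/1) = ρ/(2(μ−λ)) = 0.15924 hr
Savings = 0.31848 − 0.15924 = 0.15924 hr

Final: 0.15924 hr


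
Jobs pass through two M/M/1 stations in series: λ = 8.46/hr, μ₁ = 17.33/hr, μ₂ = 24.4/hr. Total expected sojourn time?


Each node sees arrival rate λ = 8.46/hr (tandem ⇒ throughput preserved).
W₁ = 1/(μ₁−λ) = 1/(17.33−8.46) = 0.11274 hr
W₂ = 1/(μ₂−λ) = 1/(24.4−8.46) = 0.06274 hr
W_total = W₁ + W₂ = 0.11274 + 0.06274 = 0.17547 hr

Final: 0.17547 hr


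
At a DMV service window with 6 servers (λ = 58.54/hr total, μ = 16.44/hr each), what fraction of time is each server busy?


ρ = λ/(cμ) = 58.54/(6·16.44) = 58.54/98.64 = 0.5935

Final: 0.5935


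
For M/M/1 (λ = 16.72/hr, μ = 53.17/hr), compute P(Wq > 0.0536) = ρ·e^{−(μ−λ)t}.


ρ = 16.72/53.17 = 0.3145
P(Wq > t) = ρ·e^{−(μ−λ)t} = 0.3145·e^{−1.9537}
= 0.3145·0.141746 = 0.044574

Final: 0.044574


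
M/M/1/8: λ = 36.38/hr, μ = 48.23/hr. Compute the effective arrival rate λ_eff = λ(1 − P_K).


ρ = 0.7543; P_K = (1−ρ)ρ^8/(1−ρ^9) = 0.027959
λ_eff = λ(1 − P_K) = 36.38·(1 − 0.027959) = 36.38·0.972041 = 35.3628 /hr

Final: 35.3628 /hr


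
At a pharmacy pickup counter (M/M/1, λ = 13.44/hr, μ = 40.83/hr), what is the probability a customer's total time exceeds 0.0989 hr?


W ~ Exponential(μ−λ) for M/M/1.
μ − λ = 40.83 − 13.44 = 27.3900
P(W > t) = e^{−(μ−λ)t} = e^{−2.7089} = 0.066612

Final: 0.066612


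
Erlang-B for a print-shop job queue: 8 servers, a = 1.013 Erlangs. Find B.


B(c,a) = (a^c/c!) / Σ_{k=0}^{c} a^k/k!
a^8/8! = 0.00002750
Σ terms (k=0..8): 1.00000 + 1.01300 + 0.51308 + 0.17325 + 0.04388 + 0.008889 + 0.001501 + 0.0002172 + 0.00002750 = 2.753847
B = 0.00002750/2.753847 = 0.000009987

Final: 0.000009987


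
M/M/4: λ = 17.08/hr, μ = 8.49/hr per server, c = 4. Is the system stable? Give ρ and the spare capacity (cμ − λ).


Total capacity cμ = 4·8.49 = 33.96/hr
ρ = λ/(cμ) = 17.08/33.96 = 0.5029
Stable ⇔ ρ < 1: YES
Spare capacity = cμ − λ = 33.96 − 17.08 = 16.88/hr

Final: ρ = 0.5029; stable; margin = 16.88/hr


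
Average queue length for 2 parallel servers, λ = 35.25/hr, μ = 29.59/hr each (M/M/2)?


a = λ/μ = 1.1913; ρ = a/2 = 0.5956
P₀ = 0.253415
Lq = P₀·a^c·ρ / (c!·(1−ρ)²) = 0.253415·1.41915·0.5956/(2·0.16351)
= 0.65506

Final: 0.65506


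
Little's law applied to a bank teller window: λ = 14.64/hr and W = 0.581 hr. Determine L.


L = λW = 14.64·0.581 = 8.5058

Final: 8.5058


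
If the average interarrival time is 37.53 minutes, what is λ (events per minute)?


λ = 1/(interarrival time) in consistent units.
1 minute = 1 min, so λ = 1/37.53 = 0.02665 per minute

Final: 0.02665 /min


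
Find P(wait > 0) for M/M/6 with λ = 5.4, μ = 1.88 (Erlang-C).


a = λ/μ = 2.8723; ρ = a/6 = 0.4787
P₀ = 0.055838 (from M/M/c formula)
C(c,a) = [a^c/(c!(1−ρ))]·P₀ = [561.58495/(720·0.5213)]·0.055838
= 1.49629·0.055838 = 0.083550

Final: 0.083550


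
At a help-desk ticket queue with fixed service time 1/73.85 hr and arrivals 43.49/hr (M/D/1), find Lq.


ρ = 43.49/73.85 = 0.5889
M/D/1: Lq = ρ²/(2(1−ρ)) = 0.3468/(2·0.4111) = 0.42179

Final: 0.42179


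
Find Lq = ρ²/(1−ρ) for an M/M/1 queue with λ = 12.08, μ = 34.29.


ρ = 12.08/34.29 = 0.3523
Lq = ρ²/(1−ρ) = 0.1241/0.6477 = 0.1916

Final: 0.1916


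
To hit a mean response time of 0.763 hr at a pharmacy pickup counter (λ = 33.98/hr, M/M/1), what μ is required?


W = 1/(μ−λ) ⇒ μ − λ = 1/W = 1/0.763 = 1.3106
μ = λ + 1/W = 33.98 + 1.3106 = 35.2906 per hr

Final: 35.2906 /hr


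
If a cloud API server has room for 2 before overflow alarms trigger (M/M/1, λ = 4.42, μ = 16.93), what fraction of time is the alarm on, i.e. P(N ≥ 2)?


ρ = 4.42/16.93 = 0.2611
P(N ≥ n) = ρ^n = 0.2611^2 = 0.068160

Final: 0.068160


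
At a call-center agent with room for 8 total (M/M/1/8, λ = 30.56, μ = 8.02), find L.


ρ = 30.56/8.02 = 3.8105
L = ρ[1 − (K+1)ρ^K + Kρ^(K+1)] / [(1−ρ)(1−ρ^(K+1))]
Numerator: 3.8105·(1 − 9·44445.915162 + 8·169359.995930) = 3638498.486134
Denominator: (-2.8105)·(-169358.995930) = 475979.023475
L = 3638498.486134/475979.023475 = 7.6442

Final: 7.6442


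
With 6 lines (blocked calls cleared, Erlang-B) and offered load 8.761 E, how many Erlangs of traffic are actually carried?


B(6,8.761) = 0.429036 (Erlang-B)
Carried load = a(1 − B) = 8.761·(1 − 0.429036) = 8.761·0.570964 = 5.0022 E

Final: 5.0022 Erlangs


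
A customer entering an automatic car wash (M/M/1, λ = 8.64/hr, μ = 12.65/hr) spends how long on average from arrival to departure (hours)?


W = 1/(μ−λ) = 1/(12.65 − 8.64) = 1/4.01 = 0.2494 hr

Final: 0.2494 hr


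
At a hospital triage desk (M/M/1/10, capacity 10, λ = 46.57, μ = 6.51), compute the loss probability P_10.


ρ = λ/μ = 46.57/6.51 = 7.1536
P_K = (1−ρ)ρ^K/(1−ρ^(K+1)) = (-6.1536·350955856.210209)/(1 − 2510601263.242616)
= -2159645407.032407/-2510601262.242616 = 0.860210

Final: 0.860210


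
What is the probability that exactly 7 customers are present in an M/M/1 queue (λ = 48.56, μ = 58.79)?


ρ = 48.56/58.79 = 0.8260
P_n = (1−ρ)·ρ^n = (1 − 0.8260)·0.8260^7 = 0.1740·0.262317 = 0.045646

Final: 0.045646


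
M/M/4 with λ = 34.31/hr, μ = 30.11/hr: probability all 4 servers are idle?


a = λ/μ = 34.31/30.11 = 1.1395; ρ = a/c = 0.2849
Σ_{k=0}^{3} a^k/k! (terms k=0..3) = 1.00000 + 1.13949 + 0.64922 + 0.24659 = 3.03530
Tail: a^4/(4!(1−ρ)) = 1.68593/(24·0.7151) = 0.09823
P₀ = 1/(3.03530 + 0.09823) = 1/3.13353 = 0.319129

Final: 0.319129


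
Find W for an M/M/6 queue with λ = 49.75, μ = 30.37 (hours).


a = 1.6381; ρ = 0.2730; P₀ = 0.194259
Lq = P₀·a^c·ρ/(c!(1−ρ)²) = 0.002693
Wq = Lq/λ = 0.002693/49.75 = 0.00005414 hr
W = Wq + 1/μ = 0.00005414 + 0.03293 = 0.03298 hr

Final: 0.03298 hr


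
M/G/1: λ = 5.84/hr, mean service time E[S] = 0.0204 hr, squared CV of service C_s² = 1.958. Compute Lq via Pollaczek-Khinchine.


ρ = λ·E[S] = 5.84·0.0204 = 0.1191
Lq = ρ²(1+C_s²)/(2(1−ρ)) = 0.01419·(1+1.958)/(2·0.8809)
= 0.01419·2.9580/1.7617 = 0.02383

Final: 0.02383


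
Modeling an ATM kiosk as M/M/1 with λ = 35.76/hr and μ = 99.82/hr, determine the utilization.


ρ = λ/μ = 35.76/99.82 = 0.3582

Final: 0.3582


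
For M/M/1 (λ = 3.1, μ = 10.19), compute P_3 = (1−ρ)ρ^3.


ρ = 3.1/10.19 = 0.3042
P_n = (1−ρ)·ρ^n = (1 − 0.3042)·0.3042^3 = 0.6958·0.028155 = 0.019590

Final: 0.019590


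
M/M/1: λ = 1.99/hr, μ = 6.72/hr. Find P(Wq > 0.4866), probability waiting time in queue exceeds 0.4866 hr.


ρ = 1.99/6.72 = 0.2961
P(Wq > t) = ρ·e^{−(μ−λ)t} = 0.2961·e^{−2.3016}
= 0.2961·0.100097 = 0.029642

Final: 0.029642


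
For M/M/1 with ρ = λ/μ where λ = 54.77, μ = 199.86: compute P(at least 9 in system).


ρ = 54.77/199.86 = 0.2740
P(N ≥ n) = ρ^n = 0.2740^9 = 0.000008717

Final: 0.000008717


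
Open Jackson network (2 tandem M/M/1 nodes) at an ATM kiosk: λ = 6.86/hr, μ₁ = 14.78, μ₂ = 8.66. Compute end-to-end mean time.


Each node sees arrival rate λ = 6.86/hr (tandem ⇒ throughput preserved).
W₁ = 1/(μ₁−λ) = 1/(14.78−6.86) = 0.12626 hr
W₂ = 1/(μ₂−λ) = 1/(8.66−6.86) = 0.55556 hr
W_total = W₁ + W₂ = 0.12626 + 0.55556 = 0.68182 hr

Final: 0.68182 hr


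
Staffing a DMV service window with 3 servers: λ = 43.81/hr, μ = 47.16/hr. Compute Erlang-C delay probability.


a = λ/μ = 0.9290; ρ = a/3 = 0.3097
P₀ = 0.391543 (from M/M/c formula)
C(c,a) = [a^c/(c!(1−ρ))]·P₀ = [0.80168/(6·0.6903)]·0.391543
= 0.19354·0.391543 = 0.075781

Final: 0.075781


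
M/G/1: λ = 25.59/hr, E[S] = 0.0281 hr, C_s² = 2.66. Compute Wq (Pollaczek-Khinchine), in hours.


ρ = λ·E[S] = 25.59·0.0281 = 0.7191
E[S²] = E[S]²(1+C_s²) = 0.0281²·(1+2.66) = 0.002890
Wq = λ·E[S²]/(2(1−ρ)) = 25.59·0.002890/(2·0.2809) = 0.13163 hr

Final: 0.13163 hr


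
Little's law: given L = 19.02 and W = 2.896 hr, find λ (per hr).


λ = L/W = 19.02/2.896 = 6.5677 /hr

Final: 6.5677 /hr


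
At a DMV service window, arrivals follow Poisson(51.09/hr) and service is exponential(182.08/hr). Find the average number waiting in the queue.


ρ = 51.09/182.08 = 0.2806
Lq = ρ²/(1−ρ) = 0.07873/0.7194 = 0.1094

Final: 0.1094


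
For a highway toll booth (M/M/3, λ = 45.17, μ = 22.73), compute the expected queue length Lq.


a = λ/μ = 1.9872; ρ = a/3 = 0.6624
P₀ = 0.113169
Lq = P₀·a^c·ρ / (c!·(1−ρ)²) = 0.113169·7.84787·0.6624/(6·0.11396)
= 0.86038

Final: 0.86038


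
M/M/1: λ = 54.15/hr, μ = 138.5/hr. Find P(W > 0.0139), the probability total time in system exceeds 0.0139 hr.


W ~ Exponential(μ−λ) for M/M/1.
μ − λ = 138.5 − 54.15 = 84.3500
P(W > t) = e^{−(μ−λ)t} = e^{−1.1725} = 0.309603

Final: 0.309603


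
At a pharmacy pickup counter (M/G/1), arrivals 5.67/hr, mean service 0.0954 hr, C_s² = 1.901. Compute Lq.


ρ = λ·E[S] = 5.67·0.0954 = 0.5409
Lq = ρ²(1+C_s²)/(2(1−ρ)) = 0.2926·(1+1.901)/(2·0.4591)
= 0.2926·2.9010/0.9182 = 0.92446

Final: 0.92446


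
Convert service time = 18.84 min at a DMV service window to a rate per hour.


μ = 1/(service time) in consistent units.
1 hour = 60 min, so μ = 60/18.84 = 3.1847 per hour

Final: 3.1847 /hr


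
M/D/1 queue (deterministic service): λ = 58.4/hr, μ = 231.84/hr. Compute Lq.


ρ = 58.4/231.84 = 0.2519
M/D/1: Lq = ρ²/(2(1−ρ)) = 0.06345/(2·0.7481) = 0.04241

Final: 0.04241


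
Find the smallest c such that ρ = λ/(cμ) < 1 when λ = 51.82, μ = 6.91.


Stability requires cμ > λ ⇔ c > λ/μ.
λ/μ = 51.82/6.91 = 7.4993
Minimum integer c = ⌊7.4993⌋ + 1 = 8
Check: 8·6.91 = 55.28 > 51.82, while 7·6.91 = 48.37 ≤ 51.82

Final: 8 servers


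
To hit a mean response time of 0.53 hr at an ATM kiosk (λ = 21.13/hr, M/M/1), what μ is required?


W = 1/(μ−λ) ⇒ μ − λ = 1/W = 1/0.53 = 1.8868
μ = λ + 1/W = 21.13 + 1.8868 = 23.0168 per hr

Final: 23.0168 /hr


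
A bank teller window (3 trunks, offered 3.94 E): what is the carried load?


B(3,3.94) = 0.445230 (Erlang-B)
Carried load = a(1 − B) = 3.94·(1 − 0.445230) = 3.94·0.554770 = 2.1858 E

Final: 2.1858 Erlangs


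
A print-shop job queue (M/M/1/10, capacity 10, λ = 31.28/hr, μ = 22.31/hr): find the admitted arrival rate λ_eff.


ρ = 1.4021; P_K = (1−ρ)ρ^10/(1−ρ^11) = 0.293906
λ_eff = λ(1 − P_K) = 31.28·(1 − 0.293906) = 31.28·0.706094 = 22.0866 /hr

Final: 22.0866 /hr


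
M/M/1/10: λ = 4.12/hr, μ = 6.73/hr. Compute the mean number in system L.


ρ = 4.12/6.73 = 0.6122
L = ρ[1 − (K+1)ρ^K + Kρ^(K+1)] / [(1−ρ)(1−ρ^(K+1))]
Numerator: 0.6122·(1 − 11·0.007393 + 10·0.004526) = 0.590106
Denominator: (0.3878)·(0.995474) = 0.386061
L = 0.590106/0.386061 = 1.5285

Final: 1.5285


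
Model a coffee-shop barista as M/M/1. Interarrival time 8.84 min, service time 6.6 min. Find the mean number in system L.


λ = 60/8.84 = 6.7873 /hr
μ = 60/6.6 = 9.0909 /hr
ρ = λ/μ = 6.7873/9.0909 = 0.7466
L = ρ/(1−ρ) = 0.7466/0.2534 = 2.9464

Final: 2.9464


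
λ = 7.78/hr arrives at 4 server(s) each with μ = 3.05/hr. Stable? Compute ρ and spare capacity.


Total capacity cμ = 4·3.05 = 12.20/hr
ρ = λ/(cμ) = 7.78/12.20 = 0.6377
Stable ⇔ ρ < 1: YES
Spare capacity = cμ − λ = 12.20 − 7.78 = 4.42/hr

Final: ρ = 0.6377; stable; margin = 4.42/hr


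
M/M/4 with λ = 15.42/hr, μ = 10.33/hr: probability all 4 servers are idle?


a = λ/μ = 15.42/10.33 = 1.4927; ρ = a/c = 0.3732
Σ_{k=0}^{3} a^k/k! (terms k=0..3) = 1.00000 + 1.49274 + 1.11414 + 0.55437 = 4.16125
Tail: a^4/(4!(1−ρ)) = 4.96519/(24·0.6268) = 0.33005
P₀ = 1/(4.16125 + 0.33005) = 1/4.49130 = 0.222653

Final: 0.222653


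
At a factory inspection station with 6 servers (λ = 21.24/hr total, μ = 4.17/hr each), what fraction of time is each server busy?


ρ = λ/(cμ) = 21.24/(6·4.17) = 21.24/25.02 = 0.8489

Final: 0.8489


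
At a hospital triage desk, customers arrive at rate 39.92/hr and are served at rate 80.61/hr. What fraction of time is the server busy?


ρ = λ/μ = 39.92/80.61 = 0.4952

Final: 0.4952


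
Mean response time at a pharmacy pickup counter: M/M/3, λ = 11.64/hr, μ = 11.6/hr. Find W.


a = 1.0034; ρ = 0.3345; P₀ = 0.362328
Lq = P₀·a^c·ρ/(c!(1−ρ)²) = 0.04608
Wq = Lq/λ = 0.04608/11.64 = 0.003959 hr
W = Wq + 1/μ = 0.003959 + 0.08621 = 0.09017 hr

Final: 0.09017 hr


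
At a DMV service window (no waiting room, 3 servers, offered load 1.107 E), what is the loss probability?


B(c,a) = (a^c/c!) / Σ_{k=0}^{c} a^k/k!
a^3/3! = 0.226095
Σ terms (k=0..3): 1.00000 + 1.10700 + 0.61272 + 0.22610 = 2.945820
B = 0.226095/2.945820 = 0.076751

Final: 0.076751


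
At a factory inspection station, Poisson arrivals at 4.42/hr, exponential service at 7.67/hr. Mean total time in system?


W = 1/(μ−λ) = 1/(7.67 − 4.42) = 1/3.25 = 0.3077 hr

Final: 0.3077 hr


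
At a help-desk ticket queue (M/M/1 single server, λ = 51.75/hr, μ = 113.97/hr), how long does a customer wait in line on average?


ρ = 51.75/113.97 = 0.4541
Wq = ρ/(μ−λ) = 0.4541/(113.97 − 51.75) = 0.4541/62.22 = 0.007298 hr

Final: 0.007298 hr


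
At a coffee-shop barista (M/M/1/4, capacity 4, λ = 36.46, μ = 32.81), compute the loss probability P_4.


ρ = λ/μ = 36.46/32.81 = 1.1112
P_K = (1−ρ)ρ^K/(1−ρ^(K+1)) = (-0.1112·1.524901)/(1 − 1.694541)
= -0.169640/-0.694541 = 0.244248

Final: 0.244248


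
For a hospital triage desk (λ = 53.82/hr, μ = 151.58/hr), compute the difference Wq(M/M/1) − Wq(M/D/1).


ρ = 53.82/151.58 = 0.3551
Wq(M/M/1) = ρ/(μ−λ) = 0.3551/97.76 = 0.003632 hr
Wq(M/D/1) = ρ/(2(μ−λ)) = 0.001816 hr
Savings = 0.003632 − 0.001816 = 0.001816 hr

Final: 0.001816 hr


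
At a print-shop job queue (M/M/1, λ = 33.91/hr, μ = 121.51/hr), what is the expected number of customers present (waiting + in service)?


ρ = λ/μ = 33.91/121.51 = 0.2791
L = ρ/(1−ρ) = 0.2791/(1 − 0.2791) = 0.2791/0.7209 = 0.3871

Final: 0.3871


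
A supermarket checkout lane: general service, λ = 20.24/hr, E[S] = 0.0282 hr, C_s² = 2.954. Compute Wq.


ρ = λ·E[S] = 20.24·0.0282 = 0.5708
E[S²] = E[S]²(1+C_s²) = 0.0282²·(1+2.954) = 0.003144
Wq = λ·E[S²]/(2(1−ρ)) = 20.24·0.003144/(2·0.4292) = 0.07414 hr

Final: 0.07414 hr


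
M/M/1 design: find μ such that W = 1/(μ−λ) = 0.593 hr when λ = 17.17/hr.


W = 1/(μ−λ) ⇒ μ − λ = 1/W = 1/0.593 = 1.6863
μ = λ + 1/W = 17.17 + 1.6863 = 18.8563 per hr

Final: 18.8563 /hr


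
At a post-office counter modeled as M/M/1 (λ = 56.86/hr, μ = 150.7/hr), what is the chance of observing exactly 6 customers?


ρ = 56.86/150.7 = 0.3773
P_n = (1−ρ)·ρ^n = (1 − 0.3773)·0.3773^6 = 0.6227·0.002885 = 0.001797

Final: 0.001797


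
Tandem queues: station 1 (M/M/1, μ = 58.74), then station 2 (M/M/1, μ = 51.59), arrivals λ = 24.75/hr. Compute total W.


Each node sees arrival rate λ = 24.75/hr (tandem ⇒ throughput preserved).
W₁ = 1/(μ₁−λ) = 1/(58.74−24.75) = 0.02942 hr
W₂ = 1/(μ₂−λ) = 1/(51.59−24.75) = 0.03726 hr
W_total = W₁ + W₂ = 0.02942 + 0.03726 = 0.06668 hr

Final: 0.06668 hr


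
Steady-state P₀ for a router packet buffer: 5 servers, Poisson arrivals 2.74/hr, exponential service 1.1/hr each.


a = λ/μ = 2.74/1.1 = 2.4909; ρ = a/c = 0.4982
Σ_{k=0}^{4} a^k/k! (terms k=0..4) = 1.00000 + 2.49091 + 3.10231 + 2.57586 + 1.60406 = 10.77314
Tail: a^5/(5!(1−ρ)) = 95.89355/(120·0.5018) = 1.59244
P₀ = 1/(10.77314 + 1.59244) = 1/12.36558 = 0.080870

Final: 0.080870


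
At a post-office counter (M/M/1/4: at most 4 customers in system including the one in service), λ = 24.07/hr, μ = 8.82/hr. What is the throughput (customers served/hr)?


ρ = 2.7290; P_K = (1−ρ)ρ^4/(1−ρ^5) = 0.637782
λ_eff = λ(1 − P_K) = 24.07·(1 − 0.637782) = 24.07·0.362218 = 8.7186 /hr

Final: 8.7186 /hr
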